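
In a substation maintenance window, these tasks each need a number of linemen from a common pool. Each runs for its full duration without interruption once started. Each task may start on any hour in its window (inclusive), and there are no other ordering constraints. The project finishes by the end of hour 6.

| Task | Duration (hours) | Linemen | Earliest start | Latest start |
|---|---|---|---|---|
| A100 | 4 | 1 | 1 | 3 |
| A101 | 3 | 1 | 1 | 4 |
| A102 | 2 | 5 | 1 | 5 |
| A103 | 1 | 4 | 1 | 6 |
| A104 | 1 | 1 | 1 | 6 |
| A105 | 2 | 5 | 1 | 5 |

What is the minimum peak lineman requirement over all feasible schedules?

Early-start (A100@1, A101@1, A102@1, A103@1, A104@1, A105@1) gives peak 17: h1:17  h2:12  h3:2  h4:1  h5:0  h6:0.
Shift A101→3, A103→3, A104→4, A105→5.
Schedule A100@1, A101@3, A102@1, A103@3, A104@4, A105@5: h1:6  h2:6  h3:6  h4:3  h5:6  h6:5 — peak 6.
Total lineman-hours = 32 over 6 hours ⇒ peak ≥ ⌈32/6⌉ = 6, so 6 is optimal.

6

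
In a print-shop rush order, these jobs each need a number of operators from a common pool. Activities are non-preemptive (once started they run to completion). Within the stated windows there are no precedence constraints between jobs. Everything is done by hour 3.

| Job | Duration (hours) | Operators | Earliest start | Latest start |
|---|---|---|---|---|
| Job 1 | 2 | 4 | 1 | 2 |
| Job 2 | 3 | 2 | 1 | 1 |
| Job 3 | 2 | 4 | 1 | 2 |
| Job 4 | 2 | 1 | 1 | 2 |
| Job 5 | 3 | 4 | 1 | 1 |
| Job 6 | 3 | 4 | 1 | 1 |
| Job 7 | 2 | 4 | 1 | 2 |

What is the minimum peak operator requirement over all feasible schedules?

Schedule Job 1@1, Job 2@1, Job 3@1, Job 4@1, Job 5@1, Job 6@1, Job 7@1: h1:23  h2:23  h3:10 — peak 23.
No arrangement of the 16 feasible schedules does better.

23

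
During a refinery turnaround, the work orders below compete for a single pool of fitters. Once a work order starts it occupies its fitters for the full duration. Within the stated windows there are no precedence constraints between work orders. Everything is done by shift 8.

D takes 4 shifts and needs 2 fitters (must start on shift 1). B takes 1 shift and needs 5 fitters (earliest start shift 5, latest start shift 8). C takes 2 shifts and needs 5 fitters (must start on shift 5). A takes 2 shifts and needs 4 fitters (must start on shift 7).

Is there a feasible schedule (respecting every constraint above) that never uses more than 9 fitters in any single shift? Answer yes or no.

yes

Schedule D@1, B@7, C@5, A@7: s1:2  s2:2  s3:2  s4:2  s5:5  s6:5  s7:9  s8:4 — peak 9 ≤ 9.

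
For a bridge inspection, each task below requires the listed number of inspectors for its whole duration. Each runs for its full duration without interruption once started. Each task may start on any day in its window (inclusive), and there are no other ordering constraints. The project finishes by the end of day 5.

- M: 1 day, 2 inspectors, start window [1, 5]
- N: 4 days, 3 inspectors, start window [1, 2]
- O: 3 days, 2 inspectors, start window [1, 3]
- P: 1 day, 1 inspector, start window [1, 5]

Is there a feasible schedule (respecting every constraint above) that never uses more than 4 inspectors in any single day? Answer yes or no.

Total inspector-days = 21; over 5 days the average is 21/5 > 4, so some day must exceed 4.

no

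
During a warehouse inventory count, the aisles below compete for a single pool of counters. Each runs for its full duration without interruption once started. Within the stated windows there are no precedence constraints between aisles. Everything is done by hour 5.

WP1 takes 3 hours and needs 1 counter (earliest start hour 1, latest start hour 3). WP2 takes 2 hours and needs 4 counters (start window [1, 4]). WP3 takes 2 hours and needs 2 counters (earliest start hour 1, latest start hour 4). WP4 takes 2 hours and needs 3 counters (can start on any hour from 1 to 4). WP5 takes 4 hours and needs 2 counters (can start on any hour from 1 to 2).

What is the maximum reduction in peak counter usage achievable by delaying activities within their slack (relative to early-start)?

5

Early-start peak: h1:12  h2:12  h3:3  h4:2  h5:0 ⇒ 12.
Leveled (WP1@1, WP2@1, WP3@3, WP4@4, WP5@1): h1:7  h2:7  h3:5  h4:7  h5:3 ⇒ 7.
Reduction 12 − 7 = 5.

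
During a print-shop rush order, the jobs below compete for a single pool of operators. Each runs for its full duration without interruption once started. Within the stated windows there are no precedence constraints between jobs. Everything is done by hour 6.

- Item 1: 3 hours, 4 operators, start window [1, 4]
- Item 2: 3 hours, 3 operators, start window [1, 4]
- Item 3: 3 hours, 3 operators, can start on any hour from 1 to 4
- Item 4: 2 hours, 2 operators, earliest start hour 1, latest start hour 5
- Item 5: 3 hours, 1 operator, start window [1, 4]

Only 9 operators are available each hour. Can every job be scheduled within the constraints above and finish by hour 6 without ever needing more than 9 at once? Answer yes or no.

yes

Schedule Item 1@1, Item 2@1, Item 3@4, Item 4@4, Item 5@4: h1:7  h2:7  h3:7  h4:6  h5:6  h6:4 — peak 7 ≤ 9.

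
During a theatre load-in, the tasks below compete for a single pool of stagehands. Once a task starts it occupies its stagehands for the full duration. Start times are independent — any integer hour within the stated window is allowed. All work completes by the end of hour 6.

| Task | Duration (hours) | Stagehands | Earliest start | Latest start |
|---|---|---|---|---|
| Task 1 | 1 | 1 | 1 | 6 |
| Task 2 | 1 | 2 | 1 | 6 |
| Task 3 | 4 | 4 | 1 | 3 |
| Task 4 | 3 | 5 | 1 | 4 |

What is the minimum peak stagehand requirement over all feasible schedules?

Early-start (Task 1@1, Task 2@1, Task 3@1, Task 4@1) gives peak 12: h1:12  h2:9  h3:9  h4:4  h5:0  h6:0.
Shift Task 4→2.
Schedule Task 1@1, Task 2@1, Task 3@1, Task 4@2: h1:7  h2:9  h3:9  h4:9  h5:0  h6:0 — peak 9.

9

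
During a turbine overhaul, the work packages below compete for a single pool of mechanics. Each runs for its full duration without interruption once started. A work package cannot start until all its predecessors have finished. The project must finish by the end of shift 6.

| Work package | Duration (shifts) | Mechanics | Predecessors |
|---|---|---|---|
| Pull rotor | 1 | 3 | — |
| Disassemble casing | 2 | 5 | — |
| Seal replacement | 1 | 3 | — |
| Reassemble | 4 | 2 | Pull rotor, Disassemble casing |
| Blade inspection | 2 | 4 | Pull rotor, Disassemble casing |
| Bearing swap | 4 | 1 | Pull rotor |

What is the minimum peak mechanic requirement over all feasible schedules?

Early-start (Pull rotor@1, Disassemble casing@1, Seal replacement@1, Reassemble@3, Blade inspection@3, Bearing swap@2) gives peak 11: s1:11  s2:6  s3:7  s4:7  s5:3  s6:2.
Shift Seal replacement→2, Bearing swap→3.
Schedule Pull rotor@1, Disassemble casing@1, Seal replacement@2, Reassemble@3, Blade inspection@3, Bearing swap@3: s1:8  s2:8  s3:7  s4:7  s5:3  s6:3 — peak 8.

8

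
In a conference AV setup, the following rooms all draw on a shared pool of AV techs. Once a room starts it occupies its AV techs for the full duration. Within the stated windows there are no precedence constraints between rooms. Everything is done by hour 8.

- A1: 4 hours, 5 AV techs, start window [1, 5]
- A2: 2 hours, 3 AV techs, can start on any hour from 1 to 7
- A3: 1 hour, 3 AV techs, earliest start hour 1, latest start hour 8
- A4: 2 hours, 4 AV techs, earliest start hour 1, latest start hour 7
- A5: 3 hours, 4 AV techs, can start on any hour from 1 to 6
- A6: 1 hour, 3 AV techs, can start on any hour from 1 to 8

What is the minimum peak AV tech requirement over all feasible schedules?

Early-start (A1@1, A2@1, A3@1, A4@1, A5@1, A6@1) gives peak 22: h1:22  h2:16  h3:9  h4:5  h5:0  h6:0  h7:0  h8:0.
Shift A3→3, A4→5, A5→5, A6→4.
Schedule A1@1, A2@1, A3@3, A4@5, A5@5, A6@4: h1:8  h2:8  h3:8  h4:8  h5:8  h6:8  h7:4  h8:0 — peak 8.

8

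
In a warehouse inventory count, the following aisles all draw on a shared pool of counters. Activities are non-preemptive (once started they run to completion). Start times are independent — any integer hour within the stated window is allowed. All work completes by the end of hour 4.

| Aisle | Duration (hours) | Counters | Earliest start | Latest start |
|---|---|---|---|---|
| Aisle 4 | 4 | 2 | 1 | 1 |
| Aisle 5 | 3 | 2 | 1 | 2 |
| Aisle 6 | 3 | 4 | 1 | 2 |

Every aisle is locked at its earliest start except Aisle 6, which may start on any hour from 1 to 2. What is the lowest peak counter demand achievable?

8

Aisle 6@1: h1:8  h2:8  h3:8  h4:2 → peak 8
Aisle 6@2: h1:4  h2:8  h3:8  h4:6 → peak 8
Best is Aisle 6@1, peak 8.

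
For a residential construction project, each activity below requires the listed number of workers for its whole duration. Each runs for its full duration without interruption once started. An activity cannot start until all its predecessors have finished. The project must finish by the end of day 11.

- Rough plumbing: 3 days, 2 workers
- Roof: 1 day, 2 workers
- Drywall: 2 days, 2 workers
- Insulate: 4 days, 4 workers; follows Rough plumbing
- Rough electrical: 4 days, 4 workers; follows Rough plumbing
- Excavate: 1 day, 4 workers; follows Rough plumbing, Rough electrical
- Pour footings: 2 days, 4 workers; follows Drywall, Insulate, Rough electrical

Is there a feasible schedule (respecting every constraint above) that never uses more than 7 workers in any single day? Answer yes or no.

no

The minimum achievable peak is 8; 7 < 8, so no feasible schedule stays within the cap.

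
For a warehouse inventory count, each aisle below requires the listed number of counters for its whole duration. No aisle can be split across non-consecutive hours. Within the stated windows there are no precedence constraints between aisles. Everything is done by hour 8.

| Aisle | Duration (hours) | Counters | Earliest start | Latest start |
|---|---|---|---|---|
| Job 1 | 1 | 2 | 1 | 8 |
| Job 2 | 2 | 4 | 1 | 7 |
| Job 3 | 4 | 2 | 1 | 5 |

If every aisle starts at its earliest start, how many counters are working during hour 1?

8

At early start, hour 1 has: Job 1, Job 2, Job 3.
Demand: 2 + 4 + 2 = 8.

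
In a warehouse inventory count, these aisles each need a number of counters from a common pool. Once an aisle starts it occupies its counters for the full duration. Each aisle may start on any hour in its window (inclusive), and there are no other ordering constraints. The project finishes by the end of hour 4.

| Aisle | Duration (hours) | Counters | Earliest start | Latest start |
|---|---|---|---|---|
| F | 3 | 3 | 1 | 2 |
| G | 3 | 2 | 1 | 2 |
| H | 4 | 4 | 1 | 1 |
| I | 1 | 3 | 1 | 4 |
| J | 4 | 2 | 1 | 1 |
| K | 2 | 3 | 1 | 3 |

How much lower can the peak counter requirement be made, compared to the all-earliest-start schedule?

Early-start peak: h1:17  h2:14  h3:11  h4:6 ⇒ 17.
Leveled (F@1, G@1, H@1, I@1, J@1, K@2): h1:14  h2:14  h3:14  h4:6 ⇒ 14.
Reduction 17 − 14 = 3.

3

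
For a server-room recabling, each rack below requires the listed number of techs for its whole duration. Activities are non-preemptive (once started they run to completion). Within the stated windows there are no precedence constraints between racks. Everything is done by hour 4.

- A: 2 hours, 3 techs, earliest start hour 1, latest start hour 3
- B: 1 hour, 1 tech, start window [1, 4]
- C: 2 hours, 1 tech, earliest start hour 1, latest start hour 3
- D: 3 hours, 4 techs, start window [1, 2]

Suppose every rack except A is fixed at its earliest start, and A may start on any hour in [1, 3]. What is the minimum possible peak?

A@1: h1:9  h2:8  h3:4  h4:0 → peak 9
A@2: h1:6  h2:8  h3:7  h4:0 → peak 8
A@3: h1:6  h2:5  h3:7  h4:3 → peak 7
Best is A@3, peak 7.

7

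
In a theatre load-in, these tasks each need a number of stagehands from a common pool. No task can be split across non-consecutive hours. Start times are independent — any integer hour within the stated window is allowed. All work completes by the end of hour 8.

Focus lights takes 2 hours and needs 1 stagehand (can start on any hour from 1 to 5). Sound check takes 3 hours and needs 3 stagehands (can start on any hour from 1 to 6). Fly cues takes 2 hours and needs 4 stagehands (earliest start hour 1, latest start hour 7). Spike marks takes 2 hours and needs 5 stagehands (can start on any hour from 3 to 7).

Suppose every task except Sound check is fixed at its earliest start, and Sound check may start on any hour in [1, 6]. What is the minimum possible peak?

5

Sound check@1: h1:8  h2:8  h3:8  h4:5  h5:0  h6:0  h7:0  h8:0 → peak 8
Sound check@2: h1:5  h2:8  h3:8  h4:8  h5:0  h6:0  h7:0  h8:0 → peak 8
Sound check@3: h1:5  h2:5  h3:8  h4:8  h5:3  h6:0  h7:0  h8:0 → peak 8
Sound check@4: h1:5  h2:5  h3:5  h4:8  h5:3  h6:3  h7:0  h8:0 → peak 8
Sound check@5: h1:5  h2:5  h3:5  h4:5  h5:3  h6:3  h7:3  h8:0 → peak 5
Sound check@6: h1:5  h2:5  h3:5  h4:5  h5:0  h6:3  h7:3  h8:3 → peak 5
Best is Sound check@5, peak 5.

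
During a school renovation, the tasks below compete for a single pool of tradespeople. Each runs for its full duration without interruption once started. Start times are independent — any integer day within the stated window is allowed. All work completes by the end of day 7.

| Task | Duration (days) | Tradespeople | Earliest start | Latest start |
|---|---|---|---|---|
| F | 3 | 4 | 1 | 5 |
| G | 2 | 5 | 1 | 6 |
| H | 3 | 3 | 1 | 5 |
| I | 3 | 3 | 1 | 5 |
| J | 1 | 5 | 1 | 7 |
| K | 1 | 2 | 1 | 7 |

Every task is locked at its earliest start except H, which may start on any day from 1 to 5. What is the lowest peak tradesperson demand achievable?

19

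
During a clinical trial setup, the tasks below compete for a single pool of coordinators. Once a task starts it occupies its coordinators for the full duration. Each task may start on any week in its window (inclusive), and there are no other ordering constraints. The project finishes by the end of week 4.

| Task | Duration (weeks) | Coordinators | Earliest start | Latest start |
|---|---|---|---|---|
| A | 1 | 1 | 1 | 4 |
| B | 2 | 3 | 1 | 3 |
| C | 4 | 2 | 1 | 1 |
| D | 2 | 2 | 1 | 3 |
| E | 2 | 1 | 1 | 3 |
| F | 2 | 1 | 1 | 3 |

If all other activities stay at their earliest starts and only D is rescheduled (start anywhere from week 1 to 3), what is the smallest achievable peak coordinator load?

D@1: w1:10  w2:9  w3:2  w4:2 → peak 10
D@2: w1:8  w2:9  w3:4  w4:2 → peak 9
D@3: w1:8  w2:7  w3:4  w4:4 → peak 8
Best is D@3, peak 8.

8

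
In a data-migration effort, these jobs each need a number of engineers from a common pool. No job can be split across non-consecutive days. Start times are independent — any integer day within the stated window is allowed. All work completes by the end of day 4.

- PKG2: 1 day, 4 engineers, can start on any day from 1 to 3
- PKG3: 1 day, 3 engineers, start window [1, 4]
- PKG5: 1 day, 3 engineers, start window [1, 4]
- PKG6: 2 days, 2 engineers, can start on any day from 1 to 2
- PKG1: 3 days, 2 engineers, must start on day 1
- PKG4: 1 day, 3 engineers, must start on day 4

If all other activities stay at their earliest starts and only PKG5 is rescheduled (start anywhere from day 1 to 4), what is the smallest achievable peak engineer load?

PKG5@1: d1:14  d2:4  d3:2  d4:3 → peak 14
PKG5@2: d1:11  d2:7  d3:2  d4:3 → peak 11
PKG5@3: d1:11  d2:4  d3:5  d4:3 → peak 11
PKG5@4: d1:11  d2:4  d3:2  d4:6 → peak 11
Best is PKG5@2, peak 11.

11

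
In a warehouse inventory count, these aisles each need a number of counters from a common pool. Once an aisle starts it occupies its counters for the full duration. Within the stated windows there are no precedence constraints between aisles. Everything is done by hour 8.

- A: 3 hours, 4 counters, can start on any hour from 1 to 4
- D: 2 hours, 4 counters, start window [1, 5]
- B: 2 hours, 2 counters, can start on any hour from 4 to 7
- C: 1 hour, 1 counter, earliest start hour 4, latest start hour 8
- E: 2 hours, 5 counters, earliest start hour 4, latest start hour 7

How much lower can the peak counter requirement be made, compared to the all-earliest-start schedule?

2

Early-start peak: h1:8  h2:8  h3:4  h4:8  h5:7  h6:0  h7:0  h8:0 ⇒ 8.
Leveled (A@1, D@4, B@4, C@6, E@6): h1:4  h2:4  h3:4  h4:6  h5:6  h6:6  h7:5  h8:0 ⇒ 6.
Reduction 8 − 6 = 2.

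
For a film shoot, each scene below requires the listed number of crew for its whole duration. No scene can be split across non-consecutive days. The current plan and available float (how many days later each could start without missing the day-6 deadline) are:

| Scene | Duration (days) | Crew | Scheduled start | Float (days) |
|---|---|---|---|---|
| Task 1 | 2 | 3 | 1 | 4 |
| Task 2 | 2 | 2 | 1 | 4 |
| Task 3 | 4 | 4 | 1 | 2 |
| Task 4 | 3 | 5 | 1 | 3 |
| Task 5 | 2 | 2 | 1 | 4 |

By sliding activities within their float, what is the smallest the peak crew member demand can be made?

9

Early-start (Task 1@1, Task 2@1, Task 3@1, Task 4@1, Task 5@1) gives peak 16: d1:16  d2:16  d3:9  d4:4  d5:0  d6:0.
Shift Task 4→3, Task 5→5.
Schedule Task 1@1, Task 2@1, Task 3@1, Task 4@3, Task 5@5: d1:9  d2:9  d3:9  d4:9  d5:7  d6:2 — peak 9.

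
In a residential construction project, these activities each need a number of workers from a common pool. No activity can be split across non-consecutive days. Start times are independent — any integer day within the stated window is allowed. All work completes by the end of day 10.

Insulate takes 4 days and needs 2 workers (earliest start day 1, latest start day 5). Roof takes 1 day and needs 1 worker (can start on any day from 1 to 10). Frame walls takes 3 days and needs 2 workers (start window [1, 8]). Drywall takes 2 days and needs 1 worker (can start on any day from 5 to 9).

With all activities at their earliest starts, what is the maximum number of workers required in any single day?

5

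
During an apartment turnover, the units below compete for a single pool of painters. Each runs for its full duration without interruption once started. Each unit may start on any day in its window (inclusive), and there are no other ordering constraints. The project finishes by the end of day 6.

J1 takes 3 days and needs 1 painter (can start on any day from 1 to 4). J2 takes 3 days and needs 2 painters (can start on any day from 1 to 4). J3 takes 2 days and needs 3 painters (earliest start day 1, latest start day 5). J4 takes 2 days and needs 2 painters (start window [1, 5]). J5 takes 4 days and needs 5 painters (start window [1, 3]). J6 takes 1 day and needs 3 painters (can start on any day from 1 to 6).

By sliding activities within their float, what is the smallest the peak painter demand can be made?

8

Early-start (J1@1, J2@1, J3@1, J4@1, J5@1, J6@1) gives peak 16: d1:16  d2:13  d3:8  d4:5  d5:0  d6:0.
Shift J5→3, J6→4.
Schedule J1@1, J2@1, J3@1, J4@1, J5@3, J6@4: d1:8  d2:8  d3:8  d4:8  d5:5  d6:5 — peak 8.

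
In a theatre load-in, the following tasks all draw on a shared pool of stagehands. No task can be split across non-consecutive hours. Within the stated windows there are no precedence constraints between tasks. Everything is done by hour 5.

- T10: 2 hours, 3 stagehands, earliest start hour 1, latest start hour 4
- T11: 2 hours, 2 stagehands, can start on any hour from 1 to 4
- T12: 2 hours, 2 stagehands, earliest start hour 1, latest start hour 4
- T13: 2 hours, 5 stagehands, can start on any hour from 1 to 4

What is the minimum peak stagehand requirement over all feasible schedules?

7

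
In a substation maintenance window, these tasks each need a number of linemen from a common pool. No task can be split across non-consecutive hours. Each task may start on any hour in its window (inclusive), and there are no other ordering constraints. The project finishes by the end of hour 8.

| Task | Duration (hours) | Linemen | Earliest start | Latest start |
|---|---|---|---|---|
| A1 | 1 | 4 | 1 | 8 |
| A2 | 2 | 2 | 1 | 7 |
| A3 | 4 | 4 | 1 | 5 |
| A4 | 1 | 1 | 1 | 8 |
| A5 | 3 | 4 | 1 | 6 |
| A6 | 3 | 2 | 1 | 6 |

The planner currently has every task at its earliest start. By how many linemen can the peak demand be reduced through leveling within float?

Early-start peak: h1:17  h2:12  h3:10  h4:4  h5:0  h6:0  h7:0  h8:0 ⇒ 17.
Leveled (A1@1, A2@1, A3@2, A4@3, A5@6, A6@4): h1:6  h2:6  h3:5  h4:6  h5:6  h6:6  h7:4  h8:4 ⇒ 6.
Reduction 17 − 6 = 11.

11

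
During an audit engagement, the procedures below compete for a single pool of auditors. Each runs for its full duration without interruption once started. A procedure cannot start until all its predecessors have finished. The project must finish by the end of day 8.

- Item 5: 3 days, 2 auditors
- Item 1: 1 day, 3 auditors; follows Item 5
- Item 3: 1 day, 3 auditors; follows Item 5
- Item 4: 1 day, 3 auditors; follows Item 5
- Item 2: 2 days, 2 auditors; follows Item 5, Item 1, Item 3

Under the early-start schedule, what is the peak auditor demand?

9

Early-start schedule: Item 5@1, Item 1@4, Item 3@4, Item 4@4, Item 2@5.
Load per day: day 1: 2, day 2: 2, day 3: 2, day 4: 9, day 5: 2, day 6: 2, day 7: 0, day 8: 0.
Peak is 9.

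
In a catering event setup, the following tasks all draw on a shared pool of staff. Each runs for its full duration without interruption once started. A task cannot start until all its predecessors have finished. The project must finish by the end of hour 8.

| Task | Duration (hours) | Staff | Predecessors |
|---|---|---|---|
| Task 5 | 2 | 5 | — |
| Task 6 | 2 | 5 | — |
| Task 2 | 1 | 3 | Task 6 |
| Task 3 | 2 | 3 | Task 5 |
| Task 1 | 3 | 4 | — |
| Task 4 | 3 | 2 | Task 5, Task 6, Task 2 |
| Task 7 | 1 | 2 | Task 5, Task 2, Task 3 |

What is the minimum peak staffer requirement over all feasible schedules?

8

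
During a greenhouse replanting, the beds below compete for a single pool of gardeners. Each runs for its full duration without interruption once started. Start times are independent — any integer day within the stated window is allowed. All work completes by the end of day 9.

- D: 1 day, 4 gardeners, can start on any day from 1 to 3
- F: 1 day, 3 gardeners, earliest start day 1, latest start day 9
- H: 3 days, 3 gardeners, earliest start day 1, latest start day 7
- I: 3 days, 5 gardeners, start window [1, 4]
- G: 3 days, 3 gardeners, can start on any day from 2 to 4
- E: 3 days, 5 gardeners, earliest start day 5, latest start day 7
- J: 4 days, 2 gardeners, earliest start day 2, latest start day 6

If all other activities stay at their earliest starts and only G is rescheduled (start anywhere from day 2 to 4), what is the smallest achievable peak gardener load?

G@2: d1:15  d2:13  d3:13  d4:5  d5:7  d6:5  d7:5  d8:0  d9:0 → peak 15
G@3: d1:15  d2:10  d3:13  d4:5  d5:10  d6:5  d7:5  d8:0  d9:0 → peak 15
G@4: d1:15  d2:10  d3:10  d4:5  d5:10  d6:8  d7:5  d8:0  d9:0 → peak 15
Best is G@2, peak 15.

15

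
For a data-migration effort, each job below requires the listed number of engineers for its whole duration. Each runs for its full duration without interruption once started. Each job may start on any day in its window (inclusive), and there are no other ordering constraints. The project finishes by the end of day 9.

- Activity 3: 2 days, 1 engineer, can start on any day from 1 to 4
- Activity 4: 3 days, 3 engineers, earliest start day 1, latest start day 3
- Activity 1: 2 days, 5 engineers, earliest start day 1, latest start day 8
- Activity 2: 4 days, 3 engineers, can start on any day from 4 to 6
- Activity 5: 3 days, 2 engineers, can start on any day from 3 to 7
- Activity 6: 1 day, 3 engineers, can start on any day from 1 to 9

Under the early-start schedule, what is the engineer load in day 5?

5

At early start, day 5 has: Activity 2, Activity 5.
Demand: 3 + 2 = 5.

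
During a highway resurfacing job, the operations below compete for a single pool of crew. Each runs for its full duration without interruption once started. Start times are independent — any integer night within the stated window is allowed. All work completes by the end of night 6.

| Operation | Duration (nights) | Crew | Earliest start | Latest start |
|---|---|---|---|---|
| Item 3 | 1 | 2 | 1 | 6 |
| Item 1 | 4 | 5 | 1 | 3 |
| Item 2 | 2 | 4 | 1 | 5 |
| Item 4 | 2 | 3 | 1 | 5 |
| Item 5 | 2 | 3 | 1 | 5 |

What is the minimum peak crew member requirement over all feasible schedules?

8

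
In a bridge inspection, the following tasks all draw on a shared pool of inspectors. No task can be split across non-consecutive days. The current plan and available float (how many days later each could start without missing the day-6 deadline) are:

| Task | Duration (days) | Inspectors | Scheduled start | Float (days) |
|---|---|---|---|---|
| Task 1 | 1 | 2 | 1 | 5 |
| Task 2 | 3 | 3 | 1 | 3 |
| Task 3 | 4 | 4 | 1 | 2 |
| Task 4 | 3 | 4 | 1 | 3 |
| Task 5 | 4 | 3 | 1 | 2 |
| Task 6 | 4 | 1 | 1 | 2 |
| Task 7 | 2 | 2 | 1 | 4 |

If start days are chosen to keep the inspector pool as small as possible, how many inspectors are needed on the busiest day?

12

Early-start (Task 1@1, Task 2@1, Task 3@1, Task 4@1, Task 5@1, Task 6@1, Task 7@1) gives peak 19: d1:19  d2:17  d3:15  d4:8  d5:0  d6:0.
Shift Task 4→4, Task 6→2, Task 7→5.
Schedule Task 1@1, Task 2@1, Task 3@1, Task 4@4, Task 5@1, Task 6@2, Task 7@5: d1:12  d2:11  d3:11  d4:12  d5:7  d6:6 — peak 12.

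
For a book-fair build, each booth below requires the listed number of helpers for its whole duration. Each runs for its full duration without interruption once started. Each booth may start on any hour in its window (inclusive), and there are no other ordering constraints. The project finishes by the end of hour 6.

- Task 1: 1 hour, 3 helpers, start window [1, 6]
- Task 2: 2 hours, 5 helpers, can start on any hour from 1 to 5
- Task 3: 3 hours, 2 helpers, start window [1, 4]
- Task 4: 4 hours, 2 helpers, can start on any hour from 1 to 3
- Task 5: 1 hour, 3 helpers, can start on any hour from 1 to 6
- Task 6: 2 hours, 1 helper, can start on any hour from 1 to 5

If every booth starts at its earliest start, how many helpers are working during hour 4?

At early start, hour 4 has: Task 4.
Demand: 2 = 2.

2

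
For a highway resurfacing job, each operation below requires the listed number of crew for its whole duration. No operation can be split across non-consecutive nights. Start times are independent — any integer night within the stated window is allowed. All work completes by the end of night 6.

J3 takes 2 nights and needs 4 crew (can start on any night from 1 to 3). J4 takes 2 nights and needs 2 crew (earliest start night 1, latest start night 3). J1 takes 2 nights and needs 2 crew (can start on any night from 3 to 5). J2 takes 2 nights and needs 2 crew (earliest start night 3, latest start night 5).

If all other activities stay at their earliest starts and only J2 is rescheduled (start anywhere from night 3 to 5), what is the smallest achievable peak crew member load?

6

J2@3: n1:6  n2:6  n3:4  n4:4  n5:0  n6:0 → peak 6
J2@4: n1:6  n2:6  n3:2  n4:4  n5:2  n6:0 → peak 6
J2@5: n1:6  n2:6  n3:2  n4:2  n5:2  n6:2 → peak 6
Best is J2@3, peak 6.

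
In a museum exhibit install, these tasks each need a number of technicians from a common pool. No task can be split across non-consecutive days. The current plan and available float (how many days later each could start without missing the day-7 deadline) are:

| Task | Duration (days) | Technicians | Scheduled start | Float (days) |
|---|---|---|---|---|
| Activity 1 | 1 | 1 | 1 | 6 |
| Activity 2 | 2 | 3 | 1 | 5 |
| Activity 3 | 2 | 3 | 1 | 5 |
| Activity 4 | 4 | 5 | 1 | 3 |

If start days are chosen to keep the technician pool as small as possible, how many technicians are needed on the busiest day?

Early-start (Activity 1@1, Activity 2@1, Activity 3@1, Activity 4@1) gives peak 12: d1:12  d2:11  d3:5  d4:5  d5:0  d6:0  d7:0.
Shift Activity 3→2, Activity 4→4.
Schedule Activity 1@1, Activity 2@1, Activity 3@2, Activity 4@4: d1:4  d2:6  d3:3  d4:5  d5:5  d6:5  d7:5 — peak 6.

6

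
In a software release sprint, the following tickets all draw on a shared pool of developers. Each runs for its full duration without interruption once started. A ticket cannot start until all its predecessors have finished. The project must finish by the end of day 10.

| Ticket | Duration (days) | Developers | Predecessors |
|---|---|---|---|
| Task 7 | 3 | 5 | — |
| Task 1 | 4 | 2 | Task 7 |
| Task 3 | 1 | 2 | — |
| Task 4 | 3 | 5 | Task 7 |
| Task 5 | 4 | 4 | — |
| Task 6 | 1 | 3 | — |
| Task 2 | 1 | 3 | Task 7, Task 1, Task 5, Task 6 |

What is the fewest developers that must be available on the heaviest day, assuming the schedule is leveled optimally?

8

Early-start (Task 7@1, Task 1@4, Task 3@1, Task 4@4, Task 5@1, Task 6@1, Task 2@8) gives peak 14: d1:14  d2:9  d3:9  d4:11  d5:7  d6:7  d7:2  d8:3  d9:0  d10:0.
Shift Task 4→8, Task 5→4, Task 6→2.
Schedule Task 7@1, Task 1@4, Task 3@1, Task 4@8, Task 5@4, Task 6@2, Task 2@8: d1:7  d2:8  d3:5  d4:6  d5:6  d6:6  d7:6  d8:8  d9:5  d10:5 — peak 8.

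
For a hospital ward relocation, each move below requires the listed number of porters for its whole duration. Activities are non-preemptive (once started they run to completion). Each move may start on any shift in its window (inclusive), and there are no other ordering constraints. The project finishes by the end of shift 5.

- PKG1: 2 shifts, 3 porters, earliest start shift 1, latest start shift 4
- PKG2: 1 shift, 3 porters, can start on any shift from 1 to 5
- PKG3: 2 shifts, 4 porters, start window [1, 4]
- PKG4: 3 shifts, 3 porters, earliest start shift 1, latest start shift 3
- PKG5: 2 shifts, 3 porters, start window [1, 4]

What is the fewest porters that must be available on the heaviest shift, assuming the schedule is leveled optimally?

Early-start (PKG1@1, PKG2@1, PKG3@1, PKG4@1, PKG5@1) gives peak 16: s1:16  s2:13  s3:3  s4:0  s5:0.
Shift PKG3→2, PKG4→3, PKG5→4.
Schedule PKG1@1, PKG2@1, PKG3@2, PKG4@3, PKG5@4: s1:6  s2:7  s3:7  s4:6  s5:6 — peak 7.
Total porter-shifts = 32 over 5 shifts ⇒ peak ≥ ⌈32/5⌉ = 7, so 7 is optimal.

7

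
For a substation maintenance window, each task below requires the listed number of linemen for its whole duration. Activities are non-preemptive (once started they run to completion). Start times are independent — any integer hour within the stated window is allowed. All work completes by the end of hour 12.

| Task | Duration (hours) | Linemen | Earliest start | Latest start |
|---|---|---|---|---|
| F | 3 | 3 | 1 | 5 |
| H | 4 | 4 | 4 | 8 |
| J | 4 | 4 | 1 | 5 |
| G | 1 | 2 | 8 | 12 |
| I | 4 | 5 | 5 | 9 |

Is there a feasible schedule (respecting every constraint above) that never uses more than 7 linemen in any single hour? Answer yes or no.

Schedule F@1, H@5, J@1, G@8, I@9: h1:7  h2:7  h3:7  h4:4  h5:4  h6:4  h7:4  h8:6  h9:5  h10:5  h11:5  h12:5 — peak 7 ≤ 7.

yes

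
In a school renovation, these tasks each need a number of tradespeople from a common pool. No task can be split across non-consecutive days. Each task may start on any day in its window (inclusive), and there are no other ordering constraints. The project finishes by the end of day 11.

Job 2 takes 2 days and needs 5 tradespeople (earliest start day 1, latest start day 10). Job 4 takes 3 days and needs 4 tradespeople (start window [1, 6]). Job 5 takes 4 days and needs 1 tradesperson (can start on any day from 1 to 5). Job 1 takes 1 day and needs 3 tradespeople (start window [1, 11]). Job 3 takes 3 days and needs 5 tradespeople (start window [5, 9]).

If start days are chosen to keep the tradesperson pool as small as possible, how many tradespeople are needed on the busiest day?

5

Early-start (Job 2@1, Job 4@1, Job 5@1, Job 1@1, Job 3@5) gives peak 13: d1:13  d2:10  d3:5  d4:1  d5:5  d6:5  d7:5  d8:0  d9:0  d10:0  d11:0.
Shift Job 4→3, Job 5→3, Job 1→6, Job 3→7.
Schedule Job 2@1, Job 4@3, Job 5@3, Job 1@6, Job 3@7: d1:5  d2:5  d3:5  d4:5  d5:5  d6:4  d7:5  d8:5  d9:5  d10:0  d11:0 — peak 5.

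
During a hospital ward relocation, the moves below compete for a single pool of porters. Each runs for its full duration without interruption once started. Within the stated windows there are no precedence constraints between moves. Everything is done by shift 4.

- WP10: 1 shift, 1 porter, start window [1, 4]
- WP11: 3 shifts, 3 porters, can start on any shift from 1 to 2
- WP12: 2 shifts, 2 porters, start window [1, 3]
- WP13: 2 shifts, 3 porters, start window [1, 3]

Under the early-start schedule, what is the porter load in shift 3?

3

At early start, shift 3 has: WP11.
Demand: 3 = 3.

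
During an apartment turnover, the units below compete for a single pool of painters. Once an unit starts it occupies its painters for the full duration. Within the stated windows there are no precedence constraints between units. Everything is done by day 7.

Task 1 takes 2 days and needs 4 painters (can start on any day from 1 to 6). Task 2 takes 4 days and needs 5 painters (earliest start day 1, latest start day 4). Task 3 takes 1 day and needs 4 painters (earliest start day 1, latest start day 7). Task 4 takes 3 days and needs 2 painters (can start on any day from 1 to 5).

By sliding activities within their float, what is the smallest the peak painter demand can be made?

6

Early-start (Task 1@1, Task 2@1, Task 3@1, Task 4@1) gives peak 15: d1:15  d2:11  d3:7  d4:5  d5:0  d6:0  d7:0.
Shift Task 2→4, Task 3→3.
Schedule Task 1@1, Task 2@4, Task 3@3, Task 4@1: d1:6  d2:6  d3:6  d4:5  d5:5  d6:5  d7:5 — peak 6.
Total painter-days = 38 over 7 days ⇒ peak ≥ ⌈38/7⌉ = 6, so 6 is optimal.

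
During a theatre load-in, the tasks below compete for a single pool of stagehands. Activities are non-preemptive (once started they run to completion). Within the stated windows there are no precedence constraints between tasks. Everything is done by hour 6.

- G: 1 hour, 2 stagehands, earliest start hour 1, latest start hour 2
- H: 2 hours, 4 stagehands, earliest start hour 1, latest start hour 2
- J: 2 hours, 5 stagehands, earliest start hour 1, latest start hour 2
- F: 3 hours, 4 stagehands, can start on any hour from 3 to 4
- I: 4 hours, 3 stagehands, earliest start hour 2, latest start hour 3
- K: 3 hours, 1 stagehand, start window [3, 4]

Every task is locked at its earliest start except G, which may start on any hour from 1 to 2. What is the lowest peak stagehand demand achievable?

G@1: h1:11  h2:12  h3:8  h4:8  h5:8  h6:0 → peak 12
G@2: h1:9  h2:14  h3:8  h4:8  h5:8  h6:0 → peak 14
Best is G@1, peak 12.

12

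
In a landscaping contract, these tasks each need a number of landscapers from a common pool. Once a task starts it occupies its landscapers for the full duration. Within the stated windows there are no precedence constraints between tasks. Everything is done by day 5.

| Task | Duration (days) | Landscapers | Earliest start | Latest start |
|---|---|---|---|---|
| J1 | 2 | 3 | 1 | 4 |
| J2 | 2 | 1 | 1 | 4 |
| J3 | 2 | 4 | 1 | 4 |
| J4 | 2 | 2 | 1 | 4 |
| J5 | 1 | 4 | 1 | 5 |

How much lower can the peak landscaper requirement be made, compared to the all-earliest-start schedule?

Early-start peak: d1:14  d2:10  d3:0  d4:0  d5:0 ⇒ 14.
Leveled (J1@1, J2@3, J3@3, J4@1, J5@5): d1:5  d2:5  d3:5  d4:5  d5:4 ⇒ 5.
Reduction 14 − 5 = 9.

9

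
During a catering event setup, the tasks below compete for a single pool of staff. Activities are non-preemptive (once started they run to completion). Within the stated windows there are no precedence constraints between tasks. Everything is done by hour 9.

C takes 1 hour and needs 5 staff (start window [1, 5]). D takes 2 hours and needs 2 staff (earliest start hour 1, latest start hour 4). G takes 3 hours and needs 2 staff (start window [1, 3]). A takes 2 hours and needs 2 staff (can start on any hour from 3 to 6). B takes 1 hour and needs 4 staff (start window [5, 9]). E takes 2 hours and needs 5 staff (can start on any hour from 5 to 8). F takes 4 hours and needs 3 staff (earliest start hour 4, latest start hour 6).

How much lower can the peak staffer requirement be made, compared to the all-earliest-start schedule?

Early-start peak: h1:9  h2:4  h3:4  h4:5  h5:12  h6:8  h7:3  h8:0  h9:0 ⇒ 12.
Leveled (C@1, D@1, G@2, A@3, B@5, E@8, F@4): h1:7  h2:4  h3:4  h4:7  h5:7  h6:3  h7:3  h8:5  h9:5 ⇒ 7.
Reduction 12 − 7 = 5.

5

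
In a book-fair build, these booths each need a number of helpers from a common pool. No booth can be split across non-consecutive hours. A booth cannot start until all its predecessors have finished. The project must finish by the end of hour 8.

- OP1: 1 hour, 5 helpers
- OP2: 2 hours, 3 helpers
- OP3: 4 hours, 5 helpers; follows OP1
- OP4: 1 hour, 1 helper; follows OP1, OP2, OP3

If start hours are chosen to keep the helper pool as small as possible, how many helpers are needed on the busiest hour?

Early-start (OP1@1, OP2@1, OP3@2, OP4@6) gives peak 8: h1:8  h2:8  h3:5  h4:5  h5:5  h6:1  h7:0  h8:0.
Shift OP2→2, OP3→4, OP4→8.
Schedule OP1@1, OP2@2, OP3@4, OP4@8: h1:5  h2:3  h3:3  h4:5  h5:5  h6:5  h7:5  h8:1 — peak 5.

5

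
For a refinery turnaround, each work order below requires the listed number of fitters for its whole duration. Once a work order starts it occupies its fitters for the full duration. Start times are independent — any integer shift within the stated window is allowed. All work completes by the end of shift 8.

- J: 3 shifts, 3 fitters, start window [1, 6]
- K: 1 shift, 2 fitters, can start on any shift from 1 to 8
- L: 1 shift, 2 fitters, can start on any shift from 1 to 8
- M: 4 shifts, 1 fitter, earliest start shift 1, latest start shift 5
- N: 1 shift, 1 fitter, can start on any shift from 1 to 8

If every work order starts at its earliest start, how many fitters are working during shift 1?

9

At early start, shift 1 has: J, K, L, M, N.
Demand: 3 + 2 + 2 + 1 + 1 = 9.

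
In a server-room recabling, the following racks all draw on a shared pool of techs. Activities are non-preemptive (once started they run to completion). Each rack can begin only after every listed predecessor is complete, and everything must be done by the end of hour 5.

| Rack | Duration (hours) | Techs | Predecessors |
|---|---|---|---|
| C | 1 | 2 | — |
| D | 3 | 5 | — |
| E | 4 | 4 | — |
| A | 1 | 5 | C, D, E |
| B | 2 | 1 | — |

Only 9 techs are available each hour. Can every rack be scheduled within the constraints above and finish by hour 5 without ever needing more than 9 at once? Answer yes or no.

yes

Schedule C@4, D@1, E@1, A@5, B@4: h1:9  h2:9  h3:9  h4:7  h5:6 — peak 9 ≤ 9.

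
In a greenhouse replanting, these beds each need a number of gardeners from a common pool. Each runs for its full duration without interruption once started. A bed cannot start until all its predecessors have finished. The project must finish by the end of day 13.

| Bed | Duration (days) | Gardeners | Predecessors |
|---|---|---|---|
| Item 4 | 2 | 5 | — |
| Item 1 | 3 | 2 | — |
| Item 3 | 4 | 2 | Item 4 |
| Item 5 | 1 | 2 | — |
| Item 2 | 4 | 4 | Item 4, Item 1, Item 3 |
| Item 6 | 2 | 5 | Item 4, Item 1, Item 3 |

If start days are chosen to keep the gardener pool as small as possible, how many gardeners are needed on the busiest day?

5

Early-start (Item 4@1, Item 1@1, Item 3@3, Item 5@1, Item 2@7, Item 6@7) gives peak 9: d1:9  d2:7  d3:4  d4:2  d5:2  d6:2  d7:9  d8:9  d9:4  d10:4  d11:0  d12:0  d13:0.
Shift Item 1→3, Item 5→6, Item 6→11.
Schedule Item 4@1, Item 1@3, Item 3@3, Item 5@6, Item 2@7, Item 6@11: d1:5  d2:5  d3:4  d4:4  d5:4  d6:4  d7:4  d8:4  d9:4  d10:4  d11:5  d12:5  d13:0 — peak 5.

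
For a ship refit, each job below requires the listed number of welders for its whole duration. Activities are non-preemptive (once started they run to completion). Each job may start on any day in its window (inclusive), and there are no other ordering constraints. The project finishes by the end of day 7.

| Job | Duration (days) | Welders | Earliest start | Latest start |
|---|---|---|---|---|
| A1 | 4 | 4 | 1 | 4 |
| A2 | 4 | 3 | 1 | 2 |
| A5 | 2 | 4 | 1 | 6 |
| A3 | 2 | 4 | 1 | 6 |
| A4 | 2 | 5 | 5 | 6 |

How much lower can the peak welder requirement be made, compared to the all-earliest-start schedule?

4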